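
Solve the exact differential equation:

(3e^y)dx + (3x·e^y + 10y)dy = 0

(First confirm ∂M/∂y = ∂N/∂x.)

Verify exactness: ∂M/∂y = ∂N/∂x ✓
Find F(x,y) such that ∂F/∂x = M, ∂F/∂y = N
Solution: 3x·e^y + 5y² = C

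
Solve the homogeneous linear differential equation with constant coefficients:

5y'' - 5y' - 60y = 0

Characteristic equation: 5r² - 5r - 60 = 0
Divide by 5: r² - r - 12 = 0
Roots: r = 4, -3 (distinct real)
General solution: y = C₁e^(4x) + C₂e^(-3x)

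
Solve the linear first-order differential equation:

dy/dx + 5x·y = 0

Using integrating factor method:

General solution: y = Ce^(-5x^2/2)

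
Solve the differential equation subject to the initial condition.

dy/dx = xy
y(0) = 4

General solution: y = Ce^(x²/2)
Applying IC y(0) = 4:
Particular solution: y = 4e^(x²/2)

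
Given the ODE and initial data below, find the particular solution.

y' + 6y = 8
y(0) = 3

General solution: y = 4/3 + Ce^(-6x)
Applying y(0) = 3: C = 3 - 4/3 = 5/3
Particular solution: y = 4/3 + (5/3)e^(-6x)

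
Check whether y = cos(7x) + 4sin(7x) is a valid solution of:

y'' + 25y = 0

Verification:
y'' = -49cos(7x) - 196sin(7x)
y'' + 25y ≠ 0 (frequency mismatch: got 49 instead of 25)

No, it is not a solution.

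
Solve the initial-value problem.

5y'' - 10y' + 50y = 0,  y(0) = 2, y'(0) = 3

General solution: y = e^x(C₁cos(3x) + C₂sin(3x))
Complex roots r = 1 ± 3i
Applying ICs: C₁ = 2, C₂ = 1/3
Particular solution: y = e^x(2cos(3x) + (1/3)sin(3x))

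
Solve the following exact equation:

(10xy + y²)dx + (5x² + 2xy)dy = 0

Verify exactness: ∂M/∂y = ∂N/∂x ✓
Find F(x,y) such that ∂F/∂x = M, ∂F/∂y = N
Solution: 5x²y + xy² = C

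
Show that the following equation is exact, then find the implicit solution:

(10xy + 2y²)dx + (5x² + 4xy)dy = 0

Verify exactness: ∂M/∂y = ∂N/∂x ✓
Find F(x,y) such that ∂F/∂x = M, ∂F/∂y = N
Solution: 5x²y + 2xy² = C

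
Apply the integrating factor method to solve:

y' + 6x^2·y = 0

Using integrating factor method:

General solution: y = Ce^(-2x^3)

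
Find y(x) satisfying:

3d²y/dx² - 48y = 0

Characteristic equation: 3r² - 48 = 0
Divide by 3: r² - 16 = 0
Roots: r = 4, -4 (distinct real)
General solution: y = C₁e^(4x) + C₂e^(-4x)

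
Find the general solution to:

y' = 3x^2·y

Separating variables and integrating:
ln|y| = x^3 + C

General solution: y = Ce^(x^3)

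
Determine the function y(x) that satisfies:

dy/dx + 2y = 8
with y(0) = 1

General solution: y = 4 + Ce^(-2x)
Applying y(0) = 1: C = 1 - 4 = -3
Particular solution: y = 4 - 3e^(-2x)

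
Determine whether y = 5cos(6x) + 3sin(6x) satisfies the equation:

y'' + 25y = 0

Verification:
y'' = -180cos(6x) - 108sin(6x)
y'' + 25y ≠ 0 (frequency mismatch: got 36 instead of 25)

No, it is not a solution.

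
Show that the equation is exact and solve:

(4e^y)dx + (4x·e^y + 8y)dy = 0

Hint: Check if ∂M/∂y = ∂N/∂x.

Verify exactness: ∂M/∂y = ∂N/∂x ✓
Find F(x,y) such that ∂F/∂x = M, ∂F/∂y = N
Solution: 4x·e^y + 4y² = C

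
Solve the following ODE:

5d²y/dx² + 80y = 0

Characteristic equation: 5r² + 80 = 0
Divide by 5: r² + 16 = 0
Roots: r = ±4i (complex conjugates)
General solution: y = C₁cos(4x) + C₂sin(4x)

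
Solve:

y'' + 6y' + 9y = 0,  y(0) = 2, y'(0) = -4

General solution: y = (C₁ + C₂x)e^(-3x)
Repeated root r = -3
Applying ICs: C₁ = 2, C₂ = 2
Particular solution: y = (2 + 2x)e^(-3x)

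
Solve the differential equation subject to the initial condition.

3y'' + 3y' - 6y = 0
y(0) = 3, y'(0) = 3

General solution: y = C₁e^x + C₂e^(-2x)
Applying ICs: C₁ = 3, C₂ = 0
Particular solution: y = 3e^x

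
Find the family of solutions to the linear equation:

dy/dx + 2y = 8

Using integrating factor method:

General solution: y = 4 + Ce^(-2x)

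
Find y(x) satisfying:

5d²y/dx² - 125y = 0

Characteristic equation: 5r² - 125 = 0
Divide by 5: r² - 25 = 0
Roots: r = 5, -5 (distinct real)
General solution: y = C₁e^(5x) + C₂e^(-5x)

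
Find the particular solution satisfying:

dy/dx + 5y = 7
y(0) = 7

General solution: y = 7/5 + Ce^(-5x)
Applying y(0) = 7: C = 7 - 7/5 = 28/5
Particular solution: y = 7/5 + (28/5)e^(-5x)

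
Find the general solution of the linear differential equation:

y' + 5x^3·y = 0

Using integrating factor method:

General solution: y = Ce^(-5x^4/4)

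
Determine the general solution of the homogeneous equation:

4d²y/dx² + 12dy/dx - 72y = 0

Characteristic equation: 4r² + 12r - 72 = 0
Divide by 4: r² + 3r - 18 = 0
Roots: r = 3, -6 (distinct real)
General solution: y = C₁e^(3x) + C₂e^(-6x)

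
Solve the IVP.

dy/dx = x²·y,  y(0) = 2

General solution: y = Ce^(x³/3)
Applying IC y(0) = 2:
Particular solution: y = 2e^(x³/3)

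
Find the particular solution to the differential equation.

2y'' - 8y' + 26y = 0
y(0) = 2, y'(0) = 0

General solution: y = e^(2x)(C₁cos(3x) + C₂sin(3x))
Complex roots r = 2 ± 3i
Applying ICs: C₁ = 2, C₂ = -4/3
Particular solution: y = e^(2x)(2cos(3x) - (4/3)sin(3x))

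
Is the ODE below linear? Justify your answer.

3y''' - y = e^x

Yes. Linear (y and its derivatives appear to the first power only, no products of y terms)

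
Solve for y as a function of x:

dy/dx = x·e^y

Separating variables and integrating:
-e^(-y) = x²/2 + C

General solution: y = -ln(C - x²/2)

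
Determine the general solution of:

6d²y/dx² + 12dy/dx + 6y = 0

Characteristic equation: 6r² + 12r + 6 = 0
Divide by 6: r² + 2r + 1 = 0
Factored: (r + 1)² = 0
Repeated root: r = -1
General solution: y = (C₁ + C₂x)e^(-x)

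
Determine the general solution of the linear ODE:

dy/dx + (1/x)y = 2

Using integrating factor method:

General solution: y = x + C/x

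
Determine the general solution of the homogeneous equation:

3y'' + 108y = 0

Characteristic equation: 3r² + 108 = 0
Divide by 3: r² + 36 = 0
Roots: r = ±6i (complex conjugates)
General solution: y = C₁cos(6x) + C₂sin(6x)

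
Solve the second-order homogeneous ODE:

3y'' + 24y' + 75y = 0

Characteristic equation: 3r² + 24r + 75 = 0
Divide by 3: r² + 8r + 25 = 0
Roots: r = -4 ± 3i (complex conjugates)
General solution: y = e^(-4x)(C₁cos(3x) + C₂sin(3x))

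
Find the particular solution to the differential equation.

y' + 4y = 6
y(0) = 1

General solution: y = 3/2 + Ce^(-4x)
Applying y(0) = 1: C = 1 - 3/2 = -1/2
Particular solution: y = 3/2 - (1/2)e^(-4x)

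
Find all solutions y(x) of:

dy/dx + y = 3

Using integrating factor method:

General solution: y = 3 + Ce^(-x)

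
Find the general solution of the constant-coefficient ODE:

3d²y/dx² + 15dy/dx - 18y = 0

Characteristic equation: 3r² + 15r - 18 = 0
Divide by 3: r² + 5r - 6 = 0
Roots: r = 1, -6 (distinct real)
General solution: y = C₁e^x + C₂e^(-6x)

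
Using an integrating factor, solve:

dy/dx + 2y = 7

Using integrating factor method:

General solution: y = 7/2 + Ce^(-2x)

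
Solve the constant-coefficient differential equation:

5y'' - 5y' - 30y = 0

Characteristic equation: 5r² - 5r - 30 = 0
Divide by 5: r² - r - 6 = 0
Roots: r = 3, -2 (distinct real)
General solution: y = C₁e^(3x) + C₂e^(-2x)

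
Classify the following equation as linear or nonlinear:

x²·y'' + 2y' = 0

Linear (y and its derivatives appear to the first power only, no products of y terms)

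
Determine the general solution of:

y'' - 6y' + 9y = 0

Characteristic equation: r² - 6r + 9 = 0
Factored: (r - 3)² = 0
Repeated root: r = 3
General solution: y = (C₁ + C₂x)e^(3x)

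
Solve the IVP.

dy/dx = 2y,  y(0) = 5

General solution: y = Ce^(2x)
Applying IC y(0) = 5:
Particular solution: y = 5e^(2x)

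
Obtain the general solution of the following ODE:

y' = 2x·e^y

Separating variables and integrating:
-e^(-y) = x² + C

General solution: y = -ln(C - x²)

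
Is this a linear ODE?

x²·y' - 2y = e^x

Yes. Linear (y and its derivatives appear to the first power only, no products of y terms)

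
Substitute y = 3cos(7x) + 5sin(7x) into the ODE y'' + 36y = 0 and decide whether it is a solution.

Verification:
y'' = -147cos(7x) - 245sin(7x)
y'' + 36y ≠ 0 (frequency mismatch: got 49 instead of 36)

No, it is not a solution.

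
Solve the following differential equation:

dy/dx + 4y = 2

Using integrating factor method:

General solution: y = 1/2 + Ce^(-4x)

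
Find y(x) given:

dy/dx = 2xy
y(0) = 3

General solution: y = Ce^(x²)
Applying IC y(0) = 3:
Particular solution: y = 3e^(x²)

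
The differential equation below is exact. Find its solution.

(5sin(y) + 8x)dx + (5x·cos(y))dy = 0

Verify exactness: ∂M/∂y = ∂N/∂x ✓
Find F(x,y) such that ∂F/∂x = M, ∂F/∂y = N
Solution: 5x·sin(y) + 4x² = C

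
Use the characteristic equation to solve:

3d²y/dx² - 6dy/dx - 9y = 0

Characteristic equation: 3r² - 6r - 9 = 0
Divide by 3: r² - 2r - 3 = 0
Roots: r = 3, -1 (distinct real)
General solution: y = C₁e^(3x) + C₂e^(-x)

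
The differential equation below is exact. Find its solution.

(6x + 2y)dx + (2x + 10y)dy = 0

Verify exactness: ∂M/∂y = ∂N/∂x ✓
Find F(x,y) such that ∂F/∂x = M, ∂F/∂y = N
Solution: 3x² + 2xy + 5y² = C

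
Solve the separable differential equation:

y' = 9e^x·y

Separating variables and integrating:
ln|y| = 9e^x + C

General solution: y = Ce^(9e^x)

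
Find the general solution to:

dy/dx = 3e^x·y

Separating variables and integrating:
ln|y| = 3e^x + C

General solution: y = Ce^(3e^x)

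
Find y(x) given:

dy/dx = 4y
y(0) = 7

General solution: y = Ce^(4x)
Applying IC y(0) = 7:
Particular solution: y = 7e^(4x)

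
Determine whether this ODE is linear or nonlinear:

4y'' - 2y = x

Linear (y and its derivatives appear to the first power only, no products of y terms)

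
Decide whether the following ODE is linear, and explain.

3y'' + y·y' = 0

Nonlinear (product y·y')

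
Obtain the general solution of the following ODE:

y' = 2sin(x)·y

Separating variables and integrating:
ln|y| = -2cos(x) + C

General solution: y = Ce^(-2cos(x))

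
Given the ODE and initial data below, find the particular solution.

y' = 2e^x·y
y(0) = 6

General solution: y = Ce^(2e^x)
Applying IC y(0) = 6:
Particular solution: y = 6e^(2(e^x - 1))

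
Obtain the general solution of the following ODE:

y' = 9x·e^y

Separating variables and integrating:
-e^(-y) = 9x²/2 + C

General solution: y = -ln(C - 9x²/2)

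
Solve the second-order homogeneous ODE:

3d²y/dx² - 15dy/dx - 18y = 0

Characteristic equation: 3r² - 15r - 18 = 0
Divide by 3: r² - 5r - 6 = 0
Roots: r = 6, -1 (distinct real)
General solution: y = C₁e^(6x) + C₂e^(-x)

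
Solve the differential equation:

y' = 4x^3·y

Separating variables and integrating:
ln|y| = x^4 + C

General solution: y = Ce^(x^4)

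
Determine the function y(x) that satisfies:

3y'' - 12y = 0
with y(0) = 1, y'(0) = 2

General solution: y = C₁e^(2x) + C₂e^(-2x)
Applying ICs: C₁ = 1, C₂ = 0
Particular solution: y = e^(2x)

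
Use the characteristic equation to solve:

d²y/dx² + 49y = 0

Characteristic equation: r² + 49 = 0
Roots: r = ±7i (complex conjugates)
General solution: y = C₁cos(7x) + C₂sin(7x)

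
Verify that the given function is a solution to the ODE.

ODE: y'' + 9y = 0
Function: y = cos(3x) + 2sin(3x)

Verification:
y'' = -9cos(3x) - 18sin(3x)
y'' + 9y = 0 ✓

Yes, it is a solution.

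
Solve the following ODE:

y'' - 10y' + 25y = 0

Characteristic equation: r² - 10r + 25 = 0
Factored: (r - 5)² = 0
Repeated root: r = 5
General solution: y = (C₁ + C₂x)e^(5x)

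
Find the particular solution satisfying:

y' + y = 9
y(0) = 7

General solution: y = 9 + Ce^(-x)
Applying y(0) = 7: C = 7 - 9 = -2
Particular solution: y = 9 - 2e^(-x)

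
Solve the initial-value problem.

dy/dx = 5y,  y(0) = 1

General solution: y = Ce^(5x)
Applying IC y(0) = 1:
Particular solution: y = e^(5x)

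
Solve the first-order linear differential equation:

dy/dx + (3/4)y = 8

Using integrating factor method:

General solution: y = 32/3 + Ce^(-3x/4)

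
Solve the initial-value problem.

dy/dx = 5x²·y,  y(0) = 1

General solution: y = Ce^(5x³/3)
Applying IC y(0) = 1:
Particular solution: y = e^(5x³/3)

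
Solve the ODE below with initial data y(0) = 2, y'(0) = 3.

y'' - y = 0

General solution: y = C₁e^x + C₂e^(-x)
Applying ICs: C₁ = 5/2, C₂ = -1/2
Particular solution: y = (5/2)e^x - (1/2)e^(-x)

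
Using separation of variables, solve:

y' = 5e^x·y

Separating variables and integrating:
ln|y| = 5e^x + C

General solution: y = Ce^(5e^x)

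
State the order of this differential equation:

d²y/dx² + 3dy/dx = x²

The order is 2 (highest derivative is of order 2).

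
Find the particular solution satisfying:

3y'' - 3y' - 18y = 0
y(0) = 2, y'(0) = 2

General solution: y = C₁e^(3x) + C₂e^(-2x)
Applying ICs: C₁ = 6/5, C₂ = 4/5
Particular solution: y = (6/5)e^(3x) + (4/5)e^(-2x)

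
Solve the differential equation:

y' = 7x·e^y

Separating variables and integrating:
-e^(-y) = 7x²/2 + C

General solution: y = -ln(C - 7x²/2)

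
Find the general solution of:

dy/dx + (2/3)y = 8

Using integrating factor method:

General solution: y = 12 + Ce^(-2x/3)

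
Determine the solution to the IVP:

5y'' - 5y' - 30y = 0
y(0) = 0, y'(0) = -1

General solution: y = C₁e^(3x) + C₂e^(-2x)
Applying ICs: C₁ = -1/5, C₂ = 1/5
Particular solution: y = -(1/5)e^(3x) + (1/5)e^(-2x)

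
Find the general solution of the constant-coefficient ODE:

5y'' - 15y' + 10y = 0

Characteristic equation: 5r² - 15r + 10 = 0
Divide by 5: r² - 3r + 2 = 0
Roots: r = 2, 1 (distinct real)
General solution: y = C₁e^(2x) + C₂e^x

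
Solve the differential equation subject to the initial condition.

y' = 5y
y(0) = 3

General solution: y = Ce^(5x)
Applying IC y(0) = 3:
Particular solution: y = 3e^(5x)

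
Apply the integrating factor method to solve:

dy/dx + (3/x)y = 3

Using integrating factor method:

General solution: y = (3/4)x + Cx^(-3)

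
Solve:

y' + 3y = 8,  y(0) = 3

General solution: y = 8/3 + Ce^(-3x)
Applying y(0) = 3: C = 3 - 8/3 = 1/3
Particular solution: y = 8/3 + (1/3)e^(-3x)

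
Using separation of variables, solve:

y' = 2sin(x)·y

Separating variables and integrating:
ln|y| = -2cos(x) + C

General solution: y = Ce^(-2cos(x))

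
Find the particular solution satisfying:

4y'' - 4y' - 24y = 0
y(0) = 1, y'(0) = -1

General solution: y = C₁e^(3x) + C₂e^(-2x)
Applying ICs: C₁ = 1/5, C₂ = 4/5
Particular solution: y = (1/5)e^(3x) + (4/5)e^(-2x)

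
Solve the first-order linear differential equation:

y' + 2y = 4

Using integrating factor method:

General solution: y = 2 + Ce^(-2x)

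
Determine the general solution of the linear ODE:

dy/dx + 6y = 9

Using integrating factor method:

General solution: y = 3/2 + Ce^(-6x)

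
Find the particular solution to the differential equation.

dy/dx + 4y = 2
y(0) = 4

General solution: y = 1/2 + Ce^(-4x)
Applying y(0) = 4: C = 4 - 1/2 = 7/2
Particular solution: y = 1/2 + (7/2)e^(-4x)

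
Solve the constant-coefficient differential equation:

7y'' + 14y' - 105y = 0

Characteristic equation: 7r² + 14r - 105 = 0
Divide by 7: r² + 2r - 15 = 0
Roots: r = 3, -5 (distinct real)
General solution: y = C₁e^(3x) + C₂e^(-5x)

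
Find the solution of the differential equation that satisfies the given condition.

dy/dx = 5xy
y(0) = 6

General solution: y = Ce^(5x²/2)
Applying IC y(0) = 6:
Particular solution: y = 6e^(5x²/2)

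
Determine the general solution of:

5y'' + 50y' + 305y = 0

Characteristic equation: 5r² + 50r + 305 = 0
Divide by 5: r² + 10r + 61 = 0
Roots: r = -5 ± 6i (complex conjugates)
General solution: y = e^(-5x)(C₁cos(6x) + C₂sin(6x))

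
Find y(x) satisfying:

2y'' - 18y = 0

Characteristic equation: 2r² - 18 = 0
Divide by 2: r² - 9 = 0
Roots: r = 3, -3 (distinct real)
General solution: y = C₁e^(3x) + C₂e^(-3x)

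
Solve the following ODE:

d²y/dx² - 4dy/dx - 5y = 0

Characteristic equation: r² - 4r - 5 = 0
Roots: r = 5, -1 (distinct real)
General solution: y = C₁e^(5x) + C₂e^(-x)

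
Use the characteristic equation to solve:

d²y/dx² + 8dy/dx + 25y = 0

Characteristic equation: r² + 8r + 25 = 0
Roots: r = -4 ± 3i (complex conjugates)
General solution: y = e^(-4x)(C₁cos(3x) + C₂sin(3x))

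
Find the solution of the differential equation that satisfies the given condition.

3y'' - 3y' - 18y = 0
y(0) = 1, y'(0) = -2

General solution: y = C₁e^(3x) + C₂e^(-2x)
Applying ICs: C₁ = 0, C₂ = 1
Particular solution: y = e^(-2x)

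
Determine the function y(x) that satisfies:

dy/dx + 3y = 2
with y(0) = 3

General solution: y = 2/3 + Ce^(-3x)
Applying y(0) = 3: C = 3 - 2/3 = 7/3
Particular solution: y = 2/3 + (7/3)e^(-3x)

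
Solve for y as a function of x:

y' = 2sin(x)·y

Separating variables and integrating:
ln|y| = -2cos(x) + C

General solution: y = Ce^(-2cos(x))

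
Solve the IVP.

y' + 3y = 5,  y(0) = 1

General solution: y = 5/3 + Ce^(-3x)
Applying y(0) = 1: C = 1 - 5/3 = -2/3
Particular solution: y = 5/3 - (2/3)e^(-3x)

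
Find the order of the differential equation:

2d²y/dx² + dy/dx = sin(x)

The order is 2 (highest derivative is of order 2).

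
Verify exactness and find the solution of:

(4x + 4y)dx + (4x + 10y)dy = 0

Verify exactness: ∂M/∂y = ∂N/∂x ✓
Find F(x,y) such that ∂F/∂x = M, ∂F/∂y = N
Solution: 2x² + 4xy + 5y² = C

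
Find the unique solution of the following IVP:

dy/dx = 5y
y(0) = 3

General solution: y = Ce^(5x)
Applying IC y(0) = 3:
Particular solution: y = 3e^(5x)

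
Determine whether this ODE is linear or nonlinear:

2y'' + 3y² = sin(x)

Nonlinear (y² term)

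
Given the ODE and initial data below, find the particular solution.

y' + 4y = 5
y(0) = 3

General solution: y = 5/4 + Ce^(-4x)
Applying y(0) = 3: C = 3 - 5/4 = 7/4
Particular solution: y = 5/4 + (7/4)e^(-4x)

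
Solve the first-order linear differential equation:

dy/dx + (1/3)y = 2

Using integrating factor method:

General solution: y = 6 + Ce^(-x/3)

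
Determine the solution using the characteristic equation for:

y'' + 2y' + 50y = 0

Characteristic equation: r² + 2r + 50 = 0
Roots: r = -1 ± 7i (complex conjugates)
General solution: y = e^(-x)(C₁cos(7x) + C₂sin(7x))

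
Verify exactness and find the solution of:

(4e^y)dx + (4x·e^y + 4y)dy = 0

Verify exactness: ∂M/∂y = ∂N/∂x ✓
Find F(x,y) such that ∂F/∂x = M, ∂F/∂y = N
Solution: 4x·e^y + 2y² = C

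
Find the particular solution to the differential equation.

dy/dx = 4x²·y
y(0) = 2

General solution: y = Ce^(4x³/3)
Applying IC y(0) = 2:
Particular solution: y = 2e^(4x³/3)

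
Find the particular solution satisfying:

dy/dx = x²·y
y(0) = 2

General solution: y = Ce^(x³/3)
Applying IC y(0) = 2:
Particular solution: y = 2e^(x³/3)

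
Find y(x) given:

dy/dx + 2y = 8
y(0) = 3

General solution: y = 4 + Ce^(-2x)
Applying y(0) = 3: C = 3 - 4 = -1
Particular solution: y = 4 - e^(-2x)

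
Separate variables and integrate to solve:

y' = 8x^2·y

Separating variables and integrating:
ln|y| = 8x^3/3 + C

General solution: y = Ce^(8x^3/3)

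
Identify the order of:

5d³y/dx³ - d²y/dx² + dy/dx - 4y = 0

The order is 3 (highest derivative is of order 3).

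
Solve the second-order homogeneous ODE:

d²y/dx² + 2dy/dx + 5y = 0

Characteristic equation: r² + 2r + 5 = 0
Roots: r = -1 ± 2i (complex conjugates)
General solution: y = e^(-x)(C₁cos(2x) + C₂sin(2x))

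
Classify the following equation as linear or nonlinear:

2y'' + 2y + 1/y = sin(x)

Nonlinear (1/y term)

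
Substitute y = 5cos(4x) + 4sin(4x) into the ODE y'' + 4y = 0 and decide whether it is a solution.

Verification:
y'' = -80cos(4x) - 64sin(4x)
y'' + 4y ≠ 0 (frequency mismatch: got 16 instead of 4)

No, it is not a solution.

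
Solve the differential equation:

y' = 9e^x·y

Separating variables and integrating:
ln|y| = 9e^x + C

General solution: y = Ce^(9e^x)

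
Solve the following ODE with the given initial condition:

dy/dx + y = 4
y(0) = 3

General solution: y = 4 + Ce^(-x)
Applying y(0) = 3: C = 3 - 4 = -1
Particular solution: y = 4 - e^(-x)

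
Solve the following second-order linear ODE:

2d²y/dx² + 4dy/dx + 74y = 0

Characteristic equation: 2r² + 4r + 74 = 0
Divide by 2: r² + 2r + 37 = 0
Roots: r = -1 ± 6i (complex conjugates)
General solution: y = e^(-x)(C₁cos(6x) + C₂sin(6x))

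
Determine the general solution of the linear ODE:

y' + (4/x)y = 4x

Using integrating factor method:

General solution: y = (2/3)x^2 + Cx^(-4)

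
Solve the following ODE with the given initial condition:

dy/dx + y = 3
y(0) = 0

General solution: y = 3 + Ce^(-x)
Applying y(0) = 0: C = 0 - 3 = -3
Particular solution: y = 3 - 3e^(-x)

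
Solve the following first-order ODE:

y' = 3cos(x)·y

Separating variables and integrating:
ln|y| = 3sin(x) + C

General solution: y = Ce^(3sin(x))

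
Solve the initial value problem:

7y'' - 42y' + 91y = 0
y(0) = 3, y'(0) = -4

General solution: y = e^(3x)(C₁cos(2x) + C₂sin(2x))
Complex roots r = 3 ± 2i
Applying ICs: C₁ = 3, C₂ = -13/2
Particular solution: y = e^(3x)(3cos(2x) - (13/2)sin(2x))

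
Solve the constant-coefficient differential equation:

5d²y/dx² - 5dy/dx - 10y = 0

Characteristic equation: 5r² - 5r - 10 = 0
Divide by 5: r² - r - 2 = 0
Roots: r = 2, -1 (distinct real)
General solution: y = C₁e^(2x) + C₂e^(-x)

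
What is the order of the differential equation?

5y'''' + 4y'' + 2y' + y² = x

The order is 4 (highest derivative is of order 4).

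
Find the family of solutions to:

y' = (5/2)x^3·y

Separating variables and integrating:
ln|y| = 5x^4/8 + C

General solution: y = Ce^(5x^4/8)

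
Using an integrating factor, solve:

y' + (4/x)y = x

Using integrating factor method:

General solution: y = (1/6)x^2 + Cx^(-4)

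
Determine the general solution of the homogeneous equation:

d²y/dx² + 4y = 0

Characteristic equation: r² + 4 = 0
Roots: r = ±2i (complex conjugates)
General solution: y = C₁cos(2x) + C₂sin(2x)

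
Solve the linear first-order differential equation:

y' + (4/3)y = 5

Using integrating factor method:

General solution: y = 15/4 + Ce^(-4x/3)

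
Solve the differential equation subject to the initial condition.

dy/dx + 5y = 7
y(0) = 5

General solution: y = 7/5 + Ce^(-5x)
Applying y(0) = 5: C = 5 - 7/5 = 18/5
Particular solution: y = 7/5 + (18/5)e^(-5x)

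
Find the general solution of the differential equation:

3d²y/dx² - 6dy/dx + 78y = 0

Characteristic equation: 3r² - 6r + 78 = 0
Divide by 3: r² - 2r + 26 = 0
Roots: r = 1 ± 5i (complex conjugates)
General solution: y = e^x(C₁cos(5x) + C₂sin(5x))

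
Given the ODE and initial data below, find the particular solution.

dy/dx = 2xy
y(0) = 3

General solution: y = Ce^(x²)
Applying IC y(0) = 3:
Particular solution: y = 3e^(x²)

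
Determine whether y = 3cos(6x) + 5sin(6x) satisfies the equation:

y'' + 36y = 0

Verification:
y'' = -108cos(6x) - 180sin(6x)
y'' + 36y = 0 ✓

Yes, it is a solution.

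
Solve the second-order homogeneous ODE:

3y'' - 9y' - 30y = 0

Characteristic equation: 3r² - 9r - 30 = 0
Divide by 3: r² - 3r - 10 = 0
Roots: r = 5, -2 (distinct real)
General solution: y = C₁e^(5x) + C₂e^(-2x)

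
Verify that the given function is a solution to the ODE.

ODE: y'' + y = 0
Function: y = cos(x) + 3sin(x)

Verification:
y'' = -cos(x) - 3sin(x)
y'' + y = 0 ✓

Yes, it is a solution.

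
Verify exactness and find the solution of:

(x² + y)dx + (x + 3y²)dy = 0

Verify exactness: ∂M/∂y = ∂N/∂x ✓
Find F(x,y) such that ∂F/∂x = M, ∂F/∂y = N
Solution: x³/3 + xy + y³ = C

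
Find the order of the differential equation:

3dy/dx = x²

The order is 1 (highest derivative is of order 1).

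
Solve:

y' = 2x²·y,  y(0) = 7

General solution: y = Ce^(2x³/3)
Applying IC y(0) = 7:
Particular solution: y = 7e^(2x³/3)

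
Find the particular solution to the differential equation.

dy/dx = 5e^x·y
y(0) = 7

General solution: y = Ce^(5e^x)
Applying IC y(0) = 7:
Particular solution: y = 7e^(5(e^x - 1))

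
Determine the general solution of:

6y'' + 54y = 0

Characteristic equation: 6r² + 54 = 0
Divide by 6: r² + 9 = 0
Roots: r = ±3i (complex conjugates)
General solution: y = C₁cos(3x) + C₂sin(3x)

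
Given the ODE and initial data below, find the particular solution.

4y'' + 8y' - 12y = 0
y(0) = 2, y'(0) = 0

General solution: y = C₁e^x + C₂e^(-3x)
Applying ICs: C₁ = 3/2, C₂ = 1/2
Particular solution: y = (3/2)e^x + (1/2)e^(-3x)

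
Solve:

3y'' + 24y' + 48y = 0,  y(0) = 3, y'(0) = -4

General solution: y = (C₁ + C₂x)e^(-4x)
Repeated root r = -4
Applying ICs: C₁ = 3, C₂ = 8
Particular solution: y = (3 + 8x)e^(-4x)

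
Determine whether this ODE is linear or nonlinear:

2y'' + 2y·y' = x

Nonlinear (product y·y')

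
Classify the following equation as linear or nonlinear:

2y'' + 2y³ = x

Nonlinear (y³ term)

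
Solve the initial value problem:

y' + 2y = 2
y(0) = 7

General solution: y = 1 + Ce^(-2x)
Applying y(0) = 7: C = 7 - 1 = 6
Particular solution: y = 1 + 6e^(-2x)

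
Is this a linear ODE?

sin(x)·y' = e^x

Yes. Linear (y and its derivatives appear to the first power only, no products of y terms)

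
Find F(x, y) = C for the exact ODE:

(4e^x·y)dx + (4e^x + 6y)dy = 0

Verify exactness: ∂M/∂y = ∂N/∂x ✓
Find F(x,y) such that ∂F/∂x = M, ∂F/∂y = N
Solution: 4e^x·y + 3y² = C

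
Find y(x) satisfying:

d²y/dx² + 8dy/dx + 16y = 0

Characteristic equation: r² + 8r + 16 = 0
Factored: (r + 4)² = 0
Repeated root: r = -4
General solution: y = (C₁ + C₂x)e^(-4x)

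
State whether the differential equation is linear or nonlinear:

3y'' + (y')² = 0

Nonlinear ((y')² term)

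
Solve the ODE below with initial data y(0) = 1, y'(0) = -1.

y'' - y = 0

General solution: y = C₁e^x + C₂e^(-x)
Applying ICs: C₁ = 0, C₂ = 1
Particular solution: y = e^(-x)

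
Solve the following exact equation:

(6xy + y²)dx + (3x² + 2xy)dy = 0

Verify exactness: ∂M/∂y = ∂N/∂x ✓
Find F(x,y) such that ∂F/∂x = M, ∂F/∂y = N
Solution: 3x²y + xy² = C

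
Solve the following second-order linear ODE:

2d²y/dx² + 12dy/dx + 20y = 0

Characteristic equation: 2r² + 12r + 20 = 0
Divide by 2: r² + 6r + 10 = 0
Roots: r = -3 ± i (complex conjugates)
General solution: y = e^(-3x)(C₁cos(x) + C₂sin(x))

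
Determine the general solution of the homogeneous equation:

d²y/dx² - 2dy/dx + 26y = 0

Characteristic equation: r² - 2r + 26 = 0
Roots: r = 1 ± 5i (complex conjugates)
General solution: y = e^x(C₁cos(5x) + C₂sin(5x))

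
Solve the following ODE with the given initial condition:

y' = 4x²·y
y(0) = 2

General solution: y = Ce^(4x³/3)
Applying IC y(0) = 2:
Particular solution: y = 2e^(4x³/3)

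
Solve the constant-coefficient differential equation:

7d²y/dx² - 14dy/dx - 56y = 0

Characteristic equation: 7r² - 14r - 56 = 0
Divide by 7: r² - 2r - 8 = 0
Roots: r = 4, -2 (distinct real)
General solution: y = C₁e^(4x) + C₂e^(-2x)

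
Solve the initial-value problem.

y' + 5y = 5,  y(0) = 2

General solution: y = 1 + Ce^(-5x)
Applying y(0) = 2: C = 2 - 1 = 1
Particular solution: y = 1 + e^(-5x)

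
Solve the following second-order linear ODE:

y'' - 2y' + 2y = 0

Characteristic equation: r² - 2r + 2 = 0
Roots: r = 1 ± i (complex conjugates)
General solution: y = e^x(C₁cos(x) + C₂sin(x))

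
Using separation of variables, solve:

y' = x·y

Separating variables and integrating:
ln|y| = x^2/2 + C

General solution: y = Ce^(x^2/2)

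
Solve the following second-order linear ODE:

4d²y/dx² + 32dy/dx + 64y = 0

Characteristic equation: 4r² + 32r + 64 = 0
Divide by 4: r² + 8r + 16 = 0
Factored: (r + 4)² = 0
Repeated root: r = -4
General solution: y = (C₁ + C₂x)e^(-4x)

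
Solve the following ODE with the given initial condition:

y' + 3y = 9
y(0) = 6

General solution: y = 3 + Ce^(-3x)
Applying y(0) = 6: C = 6 - 3 = 3
Particular solution: y = 3 + 3e^(-3x)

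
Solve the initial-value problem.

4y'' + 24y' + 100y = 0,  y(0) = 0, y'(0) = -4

General solution: y = e^(-3x)(C₁cos(4x) + C₂sin(4x))
Complex roots r = -3 ± 4i
Applying ICs: C₁ = 0, C₂ = -1
Particular solution: y = e^(-3x)(-sin(4x))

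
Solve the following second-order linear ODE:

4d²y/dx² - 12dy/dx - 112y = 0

Characteristic equation: 4r² - 12r - 112 = 0
Divide by 4: r² - 3r - 28 = 0
Roots: r = 7, -4 (distinct real)
General solution: y = C₁e^(7x) + C₂e^(-4x)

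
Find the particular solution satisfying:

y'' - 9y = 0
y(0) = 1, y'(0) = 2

General solution: y = C₁e^(3x) + C₂e^(-3x)
Applying ICs: C₁ = 5/6, C₂ = 1/6
Particular solution: y = (5/6)e^(3x) + (1/6)e^(-3x)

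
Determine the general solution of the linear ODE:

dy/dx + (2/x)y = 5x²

Using integrating factor method:

General solution: y = x^3 + Cx^(-2)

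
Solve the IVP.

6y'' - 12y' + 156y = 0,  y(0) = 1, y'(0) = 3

General solution: y = e^x(C₁cos(5x) + C₂sin(5x))
Complex roots r = 1 ± 5i
Applying ICs: C₁ = 1, C₂ = 2/5
Particular solution: y = e^x(cos(5x) + (2/5)sin(5x))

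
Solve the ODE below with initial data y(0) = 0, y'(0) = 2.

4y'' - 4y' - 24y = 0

General solution: y = C₁e^(3x) + C₂e^(-2x)
Applying ICs: C₁ = 2/5, C₂ = -2/5
Particular solution: y = (2/5)e^(3x) - (2/5)e^(-2x)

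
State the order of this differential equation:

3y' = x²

The order is 1 (highest derivative is of order 1).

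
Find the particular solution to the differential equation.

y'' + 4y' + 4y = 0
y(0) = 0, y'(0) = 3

General solution: y = (C₁ + C₂x)e^(-2x)
Repeated root r = -2
Applying ICs: C₁ = 0, C₂ = 3
Particular solution: y = 3xe^(-2x)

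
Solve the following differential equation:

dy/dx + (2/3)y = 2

Using integrating factor method:

General solution: y = 3 + Ce^(-2x/3)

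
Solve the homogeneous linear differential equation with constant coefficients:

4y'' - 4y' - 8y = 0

Characteristic equation: 4r² - 4r - 8 = 0
Divide by 4: r² - r - 2 = 0
Roots: r = 2, -1 (distinct real)
General solution: y = C₁e^(2x) + C₂e^(-x)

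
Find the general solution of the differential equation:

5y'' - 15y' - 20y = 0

Characteristic equation: 5r² - 15r - 20 = 0
Divide by 5: r² - 3r - 4 = 0
Roots: r = 4, -1 (distinct real)
General solution: y = C₁e^(4x) + C₂e^(-x)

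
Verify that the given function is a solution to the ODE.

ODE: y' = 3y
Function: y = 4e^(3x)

Verification:
y = 4e^(3x)
y' = 12e^(3x)
3y = 12e^(3x)
y' = 3y ✓

Yes, it is a solution.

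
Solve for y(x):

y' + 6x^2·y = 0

Using integrating factor method:

General solution: y = Ce^(-2x^3)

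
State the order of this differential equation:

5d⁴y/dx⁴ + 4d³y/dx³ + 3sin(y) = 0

The order is 4 (highest derivative is of order 4).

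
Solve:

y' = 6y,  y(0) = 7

General solution: y = Ce^(6x)
Applying IC y(0) = 7:
Particular solution: y = 7e^(6x)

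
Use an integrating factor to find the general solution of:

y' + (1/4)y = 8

Using integrating factor method:

General solution: y = 32 + Ce^(-x/4)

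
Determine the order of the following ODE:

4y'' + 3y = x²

The order is 2 (highest derivative is of order 2).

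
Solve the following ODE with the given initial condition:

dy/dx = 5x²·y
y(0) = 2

General solution: y = Ce^(5x³/3)
Applying IC y(0) = 2:
Particular solution: y = 2e^(5x³/3)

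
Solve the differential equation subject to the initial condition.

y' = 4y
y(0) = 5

General solution: y = Ce^(4x)
Applying IC y(0) = 5:
Particular solution: y = 5e^(4x)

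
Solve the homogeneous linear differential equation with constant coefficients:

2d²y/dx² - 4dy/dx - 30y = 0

Characteristic equation: 2r² - 4r - 30 = 0
Divide by 2: r² - 2r - 15 = 0
Roots: r = 5, -3 (distinct real)
General solution: y = C₁e^(5x) + C₂e^(-3x)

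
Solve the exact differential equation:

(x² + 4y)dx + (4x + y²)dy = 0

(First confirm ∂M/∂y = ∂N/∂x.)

Verify exactness: ∂M/∂y = ∂N/∂x ✓
Find F(x,y) such that ∂F/∂x = M, ∂F/∂y = N
Solution: x³/3 + 4xy + y³/3 = C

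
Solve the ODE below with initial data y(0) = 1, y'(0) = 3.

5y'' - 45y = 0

General solution: y = C₁e^(3x) + C₂e^(-3x)
Applying ICs: C₁ = 1, C₂ = 0
Particular solution: y = e^(3x)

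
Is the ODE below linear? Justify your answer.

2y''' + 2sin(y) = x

No. Nonlinear (sin(y) is nonlinear in y)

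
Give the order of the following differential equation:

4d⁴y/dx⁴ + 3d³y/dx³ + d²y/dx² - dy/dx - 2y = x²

The order is 4 (highest derivative is of order 4).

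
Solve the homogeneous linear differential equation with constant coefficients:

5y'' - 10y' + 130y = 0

Characteristic equation: 5r² - 10r + 130 = 0
Divide by 5: r² - 2r + 26 = 0
Roots: r = 1 ± 5i (complex conjugates)
General solution: y = e^x(C₁cos(5x) + C₂sin(5x))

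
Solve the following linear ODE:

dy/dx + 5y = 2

Using integrating factor method:

General solution: y = 2/5 + Ce^(-5x)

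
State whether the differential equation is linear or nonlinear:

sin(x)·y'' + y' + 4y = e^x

Linear (y and its derivatives appear to the first power only, no products of y terms)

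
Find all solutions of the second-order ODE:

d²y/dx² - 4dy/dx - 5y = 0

Characteristic equation: r² - 4r - 5 = 0
Roots: r = 5, -1 (distinct real)
General solution: y = C₁e^(5x) + C₂e^(-x)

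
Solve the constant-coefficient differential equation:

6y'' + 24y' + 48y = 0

Characteristic equation: 6r² + 24r + 48 = 0
Divide by 6: r² + 4r + 8 = 0
Roots: r = -2 ± 2i (complex conjugates)
General solution: y = e^(-2x)(C₁cos(2x) + C₂sin(2x))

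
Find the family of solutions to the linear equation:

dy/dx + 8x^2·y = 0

Using integrating factor method:

General solution: y = Ce^(-8x^3/3)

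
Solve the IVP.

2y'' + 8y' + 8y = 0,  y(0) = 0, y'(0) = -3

General solution: y = (C₁ + C₂x)e^(-2x)
Repeated root r = -2
Applying ICs: C₁ = 0, C₂ = -3
Particular solution: y = -3xe^(-2x)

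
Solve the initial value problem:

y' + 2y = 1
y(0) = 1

General solution: y = 1/2 + Ce^(-2x)
Applying y(0) = 1: C = 1 - 1/2 = 1/2
Particular solution: y = 1/2 + (1/2)e^(-2x)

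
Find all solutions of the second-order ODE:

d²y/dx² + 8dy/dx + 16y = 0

Characteristic equation: r² + 8r + 16 = 0
Factored: (r + 4)² = 0
Repeated root: r = -4
General solution: y = (C₁ + C₂x)e^(-4x)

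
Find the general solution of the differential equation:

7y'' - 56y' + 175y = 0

Characteristic equation: 7r² - 56r + 175 = 0
Divide by 7: r² - 8r + 25 = 0
Roots: r = 4 ± 3i (complex conjugates)
General solution: y = e^(4x)(C₁cos(3x) + C₂sin(3x))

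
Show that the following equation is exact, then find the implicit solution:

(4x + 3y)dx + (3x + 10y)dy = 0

Verify exactness: ∂M/∂y = ∂N/∂x ✓
Find F(x,y) such that ∂F/∂x = M, ∂F/∂y = N
Solution: 2x² + 3xy + 5y² = C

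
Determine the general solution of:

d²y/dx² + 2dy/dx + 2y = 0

Characteristic equation: r² + 2r + 2 = 0
Roots: r = -1 ± i (complex conjugates)
General solution: y = e^(-x)(C₁cos(x) + C₂sin(x))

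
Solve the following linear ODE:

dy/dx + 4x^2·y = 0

Using integrating factor method:

General solution: y = Ce^(-4x^3/3)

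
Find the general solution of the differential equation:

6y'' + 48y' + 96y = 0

Characteristic equation: 6r² + 48r + 96 = 0
Divide by 6: r² + 8r + 16 = 0
Factored: (r + 4)² = 0
Repeated root: r = -4
General solution: y = (C₁ + C₂x)e^(-4x)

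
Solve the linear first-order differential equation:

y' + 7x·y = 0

Using integrating factor method:

General solution: y = Ce^(-7x^2/2)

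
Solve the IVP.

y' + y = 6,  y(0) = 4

General solution: y = 6 + Ce^(-x)
Applying y(0) = 4: C = 4 - 6 = -2
Particular solution: y = 6 - 2e^(-x)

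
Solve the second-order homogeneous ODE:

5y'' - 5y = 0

Characteristic equation: 5r² - 5 = 0
Divide by 5: r² - 1 = 0
Roots: r = 1, -1 (distinct real)
General solution: y = C₁e^x + C₂e^(-x)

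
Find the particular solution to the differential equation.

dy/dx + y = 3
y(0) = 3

General solution: y = 3 + Ce^(-x)
Applying y(0) = 3: C = 3 - 3 = 0
Particular solution: y = 3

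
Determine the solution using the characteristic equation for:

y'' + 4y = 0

Characteristic equation: r² + 4 = 0
Roots: r = ±2i (complex conjugates)
General solution: y = C₁cos(2x) + C₂sin(2x)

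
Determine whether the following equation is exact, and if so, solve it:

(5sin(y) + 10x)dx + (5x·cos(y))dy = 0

Verify exactness: ∂M/∂y = ∂N/∂x ✓
Find F(x,y) such that ∂F/∂x = M, ∂F/∂y = N
Solution: 5x·sin(y) + 5x² = C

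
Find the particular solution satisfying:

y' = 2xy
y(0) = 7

General solution: y = Ce^(x²)
Applying IC y(0) = 7:
Particular solution: y = 7e^(x²)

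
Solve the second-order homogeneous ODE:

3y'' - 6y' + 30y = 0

Characteristic equation: 3r² - 6r + 30 = 0
Divide by 3: r² - 2r + 10 = 0
Roots: r = 1 ± 3i (complex conjugates)
General solution: y = e^x(C₁cos(3x) + C₂sin(3x))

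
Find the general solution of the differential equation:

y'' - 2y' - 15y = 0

Characteristic equation: r² - 2r - 15 = 0
Roots: r = 5, -3 (distinct real)
General solution: y = C₁e^(5x) + C₂e^(-3x)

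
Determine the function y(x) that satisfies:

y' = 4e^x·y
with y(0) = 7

General solution: y = Ce^(4e^x)
Applying IC y(0) = 7:
Particular solution: y = 7e^(4(e^x - 1))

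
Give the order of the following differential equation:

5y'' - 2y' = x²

The order is 2 (highest derivative is of order 2).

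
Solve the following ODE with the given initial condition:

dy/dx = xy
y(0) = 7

General solution: y = Ce^(x²/2)
Applying IC y(0) = 7:
Particular solution: y = 7e^(x²/2)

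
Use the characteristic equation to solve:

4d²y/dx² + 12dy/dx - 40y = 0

Characteristic equation: 4r² + 12r - 40 = 0
Divide by 4: r² + 3r - 10 = 0
Roots: r = 2, -5 (distinct real)
General solution: y = C₁e^(2x) + C₂e^(-5x)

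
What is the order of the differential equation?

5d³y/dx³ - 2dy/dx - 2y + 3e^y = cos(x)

The order is 3 (highest derivative is of order 3).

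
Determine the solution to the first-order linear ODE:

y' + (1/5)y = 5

Using integrating factor method:

General solution: y = 25 + Ce^(-x/5)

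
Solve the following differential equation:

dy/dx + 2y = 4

Using integrating factor method:

General solution: y = 2 + Ce^(-2x)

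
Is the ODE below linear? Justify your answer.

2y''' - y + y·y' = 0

No. Nonlinear (product y·y')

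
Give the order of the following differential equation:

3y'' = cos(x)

The order is 2 (highest derivative is of order 2).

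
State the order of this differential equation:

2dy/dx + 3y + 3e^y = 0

The order is 1 (highest derivative is of order 1).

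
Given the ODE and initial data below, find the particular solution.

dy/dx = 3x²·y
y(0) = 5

General solution: y = Ce^(x³)
Applying IC y(0) = 5:
Particular solution: y = 5e^(x³)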